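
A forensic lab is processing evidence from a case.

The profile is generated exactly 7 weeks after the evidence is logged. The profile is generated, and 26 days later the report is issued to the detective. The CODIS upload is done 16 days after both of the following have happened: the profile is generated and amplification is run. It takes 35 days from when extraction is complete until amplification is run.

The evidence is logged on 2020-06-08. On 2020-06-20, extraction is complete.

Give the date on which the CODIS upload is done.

2020-08-12

The evidence is logged: Jun 8, 2020.
The profile is generated: Jun 8, 2020 + 7 weeks = Jul 27, 2020.
Extraction is complete: Jun 20, 2020.
Amplification is run: Jun 20, 2020 + 35 days = Jul 25, 2020.
Both prerequisites met — the profile is generated (Jul 27, 2020), amplification is run (Jul 25, 2020); the later is Jul 27, 2020.
The CODIS upload is done: Jul 27, 2020 + 16 days = Aug 12, 2020.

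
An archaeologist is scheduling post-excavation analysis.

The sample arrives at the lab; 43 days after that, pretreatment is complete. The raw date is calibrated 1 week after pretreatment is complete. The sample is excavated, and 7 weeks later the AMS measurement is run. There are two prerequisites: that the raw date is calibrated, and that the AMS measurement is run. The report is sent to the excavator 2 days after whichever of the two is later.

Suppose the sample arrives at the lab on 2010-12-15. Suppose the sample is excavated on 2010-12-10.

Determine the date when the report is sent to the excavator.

The sample arrives at the lab: Dec 15, 2010.
Pretreatment is complete: Dec 15, 2010 + 43 days = Jan 27, 2011.
The raw date is calibrated: Jan 27, 2011 + 1 week = Feb 3, 2011.
The sample is excavated: Dec 10, 2010.
The AMS measurement is run: Dec 10, 2010 + 7 weeks = Jan 28, 2011.
Both prerequisites met — the raw date is calibrated (Feb 3, 2011), the AMS measurement is run (Jan 28, 2011); the later is Feb 3, 2011.
The report is sent to the excavator: Feb 3, 2011 + 2 days = Feb 5, 2011.

2011-02-05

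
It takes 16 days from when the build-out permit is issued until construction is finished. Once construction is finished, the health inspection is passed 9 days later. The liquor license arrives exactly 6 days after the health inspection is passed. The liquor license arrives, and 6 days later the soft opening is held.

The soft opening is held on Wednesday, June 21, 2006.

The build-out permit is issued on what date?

Monday, May 15, 2006

The soft opening is held: Jun 21, 2006.
The liquor license arrives: Jun 21, 2006 − 6 days = Jun 15, 2006.
The health inspection is passed: Jun 15, 2006 − 6 days = Jun 9, 2006.
Construction is finished: Jun 9, 2006 − 9 days = May 31, 2006.
The build-out permit is issued: May 31, 2006 − 16 days = May 15, 2006.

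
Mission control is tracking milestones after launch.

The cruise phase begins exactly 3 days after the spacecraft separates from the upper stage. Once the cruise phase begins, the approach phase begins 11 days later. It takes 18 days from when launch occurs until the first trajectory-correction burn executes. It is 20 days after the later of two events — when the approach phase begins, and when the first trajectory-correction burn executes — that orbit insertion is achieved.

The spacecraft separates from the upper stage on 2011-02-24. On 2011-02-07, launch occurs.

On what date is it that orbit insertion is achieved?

The spacecraft separates from the upper stage: Feb 24, 2011.
The cruise phase begins: Feb 24, 2011 + 3 days = Feb 27, 2011.
The approach phase begins: Feb 27, 2011 + 11 days = Mar 10, 2011.
Launch occurs: Feb 7, 2011.
The first trajectory-correction burn executes: Feb 7, 2011 + 18 days = Feb 25, 2011.
Both prerequisites met — the approach phase begins (Mar 10, 2011), the first trajectory-correction burn executes (Feb 25, 2011); the later is Mar 10, 2011.
Orbit insertion is achieved: Mar 10, 2011 + 20 days = Mar 30, 2011.

2011-03-30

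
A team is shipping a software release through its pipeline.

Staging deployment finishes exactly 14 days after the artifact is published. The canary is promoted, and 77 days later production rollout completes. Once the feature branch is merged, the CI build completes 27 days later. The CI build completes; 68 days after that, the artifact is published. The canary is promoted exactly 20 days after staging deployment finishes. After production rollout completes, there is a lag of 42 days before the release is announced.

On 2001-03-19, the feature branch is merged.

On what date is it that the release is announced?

2001-11-22

The feature branch is merged: Mar 19, 2001.
The CI build completes: Mar 19, 2001 + 27 days = Apr 15, 2001.
The artifact is published: Apr 15, 2001 + 68 days = Jun 22, 2001.
Staging deployment finishes: Jun 22, 2001 + 14 days = Jul 6, 2001.
The canary is promoted: Jul 6, 2001 + 20 days = Jul 26, 2001.
Production rollout completes: Jul 26, 2001 + 77 days = Oct 11, 2001.
The release is announced: Oct 11, 2001 + 42 days = Nov 22, 2001.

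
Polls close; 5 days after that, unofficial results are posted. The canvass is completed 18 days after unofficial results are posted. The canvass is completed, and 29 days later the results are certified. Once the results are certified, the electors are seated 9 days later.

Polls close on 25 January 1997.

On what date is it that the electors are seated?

27 March 1997

Polls close: Jan 25, 1997.
Unofficial results are posted: Jan 25, 1997 + 5 days = Jan 30, 1997.
The canvass is completed: Jan 30, 1997 + 18 days = Feb 17, 1997.
The results are certified: Feb 17, 1997 + 29 days = Mar 18, 1997.
The electors are seated: Mar 18, 1997 + 9 days = Mar 27, 1997.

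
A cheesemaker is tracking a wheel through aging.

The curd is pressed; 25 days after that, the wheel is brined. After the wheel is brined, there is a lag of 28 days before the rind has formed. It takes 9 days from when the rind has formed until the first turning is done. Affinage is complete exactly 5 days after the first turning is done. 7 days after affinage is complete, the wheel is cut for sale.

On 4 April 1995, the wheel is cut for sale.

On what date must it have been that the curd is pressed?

20 January 1995

The wheel is cut for sale: Apr 4, 1995.
Affinage is complete: Apr 4, 1995 − 7 days = Mar 28, 1995.
The first turning is done: Mar 28, 1995 − 5 days = Mar 23, 1995.
The rind has formed: Mar 23, 1995 − 9 days = Mar 14, 1995.
The wheel is brined: Mar 14, 1995 − 28 days = Feb 14, 1995.
The curd is pressed: Feb 14, 1995 − 25 days = Jan 20, 1995.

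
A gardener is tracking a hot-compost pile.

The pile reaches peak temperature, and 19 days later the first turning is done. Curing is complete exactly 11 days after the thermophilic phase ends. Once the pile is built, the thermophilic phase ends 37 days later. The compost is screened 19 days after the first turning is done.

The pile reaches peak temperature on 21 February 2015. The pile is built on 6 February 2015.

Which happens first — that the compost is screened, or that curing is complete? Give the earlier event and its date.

Curing is complete — 26 March 2015

The pile reaches peak temperature: Feb 21, 2015.
The first turning is done: Feb 21, 2015 + 19 days = Mar 12, 2015.
The compost is screened: Mar 12, 2015 + 19 days = Mar 31, 2015.
The pile is built: Feb 6, 2015.
The thermophilic phase ends: Feb 6, 2015 + 37 days = Mar 15, 2015.
Curing is complete: Mar 15, 2015 + 11 days = Mar 26, 2015.
Comparing: the compost is screened on Mar 31, 2015 vs curing is complete on Mar 26, 2015. Earlier: curing is complete.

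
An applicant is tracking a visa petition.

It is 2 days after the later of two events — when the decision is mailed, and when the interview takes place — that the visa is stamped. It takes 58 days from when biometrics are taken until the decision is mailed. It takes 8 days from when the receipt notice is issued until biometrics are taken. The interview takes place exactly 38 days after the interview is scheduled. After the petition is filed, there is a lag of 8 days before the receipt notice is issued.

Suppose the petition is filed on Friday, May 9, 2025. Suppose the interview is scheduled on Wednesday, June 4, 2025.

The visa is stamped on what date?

The petition is filed: May 9, 2025.
The receipt notice is issued: May 9, 2025 + 8 days = May 17, 2025.
Biometrics are taken: May 17, 2025 + 8 days = May 25, 2025.
The decision is mailed: May 25, 2025 + 58 days = Jul 22, 2025.
The interview is scheduled: Jun 4, 2025.
The interview takes place: Jun 4, 2025 + 38 days = Jul 12, 2025.
Both prerequisites met — the decision is mailed (Jul 22, 2025), the interview takes place (Jul 12, 2025); the later is Jul 22, 2025.
The visa is stamped: Jul 22, 2025 + 2 days = Jul 24, 2025.

Thursday, July 24, 2025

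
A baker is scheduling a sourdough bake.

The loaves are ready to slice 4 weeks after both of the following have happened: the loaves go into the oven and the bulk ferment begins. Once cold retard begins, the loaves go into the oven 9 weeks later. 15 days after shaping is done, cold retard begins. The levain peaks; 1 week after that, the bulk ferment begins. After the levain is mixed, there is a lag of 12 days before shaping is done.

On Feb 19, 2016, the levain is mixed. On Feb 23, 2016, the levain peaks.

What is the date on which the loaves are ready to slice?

Jun 16, 2016

The levain is mixed: Feb 19, 2016.
Shaping is done: Feb 19, 2016 + 12 days = Mar 2, 2016.
Cold retard begins: Mar 2, 2016 + 15 days = Mar 17, 2016.
The loaves go into the oven: Mar 17, 2016 + 9 weeks = May 19, 2016.
The levain peaks: Feb 23, 2016.
The bulk ferment begins: Feb 23, 2016 + 1 week = Mar 1, 2016.
Both prerequisites met — the loaves go into the oven (May 19, 2016), the bulk ferment begins (Mar 1, 2016); the later is May 19, 2016.
The loaves are ready to slice: May 19, 2016 + 4 weeks = Jun 16, 2016.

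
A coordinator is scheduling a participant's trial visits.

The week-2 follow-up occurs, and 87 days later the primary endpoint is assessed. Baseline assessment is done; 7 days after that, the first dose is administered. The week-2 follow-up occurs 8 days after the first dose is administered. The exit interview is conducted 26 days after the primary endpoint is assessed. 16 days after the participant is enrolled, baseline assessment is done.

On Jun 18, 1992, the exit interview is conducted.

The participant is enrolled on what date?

Jan 26, 1992

The exit interview is conducted: Jun 18, 1992.
The primary endpoint is assessed: Jun 18, 1992 − 26 days = May 23, 1992.
The week-2 follow-up occurs: May 23, 1992 − 87 days = Feb 26, 1992.
The first dose is administered: Feb 26, 1992 − 8 days = Feb 18, 1992.
Baseline assessment is done: Feb 18, 1992 − 7 days = Feb 11, 1992.
The participant is enrolled: Feb 11, 1992 − 16 days = Jan 26, 1992.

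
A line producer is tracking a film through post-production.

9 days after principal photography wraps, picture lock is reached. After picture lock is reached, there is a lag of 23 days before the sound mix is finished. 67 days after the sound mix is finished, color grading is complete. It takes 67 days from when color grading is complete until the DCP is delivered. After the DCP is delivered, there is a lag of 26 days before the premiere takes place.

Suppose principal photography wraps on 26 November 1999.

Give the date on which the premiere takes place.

5 June 2000

Principal photography wraps: Nov 26, 1999.
Picture lock is reached: Nov 26, 1999 + 9 days = Dec 5, 1999.
The sound mix is finished: Dec 5, 1999 + 23 days = Dec 28, 1999.
Color grading is complete: Dec 28, 1999 + 67 days = Mar 4, 2000.
The DCP is delivered: Mar 4, 2000 + 67 days = May 10, 2000.
The premiere takes place: May 10, 2000 + 26 days = Jun 5, 2000.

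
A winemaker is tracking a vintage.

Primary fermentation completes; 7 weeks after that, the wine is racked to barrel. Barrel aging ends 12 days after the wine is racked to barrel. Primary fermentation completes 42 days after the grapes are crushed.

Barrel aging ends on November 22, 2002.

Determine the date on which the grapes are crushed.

August 11, 2002

Barrel aging ends: Nov 22, 2002.
The wine is racked to barrel: Nov 22, 2002 − 12 days = Nov 10, 2002.
Primary fermentation completes: Nov 10, 2002 − 7 weeks = Sep 22, 2002.
The grapes are crushed: Sep 22, 2002 − 42 days = Aug 11, 2002.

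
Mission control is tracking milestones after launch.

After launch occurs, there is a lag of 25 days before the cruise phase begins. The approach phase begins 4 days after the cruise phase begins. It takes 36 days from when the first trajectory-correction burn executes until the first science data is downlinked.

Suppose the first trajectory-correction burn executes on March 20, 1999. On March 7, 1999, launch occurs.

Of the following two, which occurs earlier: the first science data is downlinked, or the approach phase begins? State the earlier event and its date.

The first trajectory-correction burn executes: Mar 20, 1999.
The first science data is downlinked: Mar 20, 1999 + 36 days = Apr 25, 1999.
Launch occurs: Mar 7, 1999.
The cruise phase begins: Mar 7, 1999 + 25 days = Apr 1, 1999.
The approach phase begins: Apr 1, 1999 + 4 days = Apr 5, 1999.
Comparing: the first science data is downlinked on Apr 25, 1999 vs the approach phase begins on Apr 5, 1999. Earlier: the approach phase begins.

The approach phase begins — April 5, 1999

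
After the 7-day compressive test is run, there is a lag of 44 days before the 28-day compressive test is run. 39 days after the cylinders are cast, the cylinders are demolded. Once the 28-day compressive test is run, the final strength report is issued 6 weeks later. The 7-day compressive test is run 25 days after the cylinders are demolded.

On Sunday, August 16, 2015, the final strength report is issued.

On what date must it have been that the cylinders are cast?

The final strength report is issued: Aug 16, 2015.
The 28-day compressive test is run: Aug 16, 2015 − 6 weeks = Jul 5, 2015.
The 7-day compressive test is run: Jul 5, 2015 − 44 days = May 22, 2015.
The cylinders are demolded: May 22, 2015 − 25 days = Apr 27, 2015.
The cylinders are cast: Apr 27, 2015 − 39 days = Mar 19, 2015.

Thursday, March 19, 2015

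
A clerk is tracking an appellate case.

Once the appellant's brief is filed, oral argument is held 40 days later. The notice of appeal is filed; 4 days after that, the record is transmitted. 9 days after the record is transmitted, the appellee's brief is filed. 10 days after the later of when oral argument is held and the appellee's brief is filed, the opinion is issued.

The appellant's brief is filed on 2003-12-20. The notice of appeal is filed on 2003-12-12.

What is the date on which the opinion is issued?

The appellant's brief is filed: Dec 20, 2003.
Oral argument is held: Dec 20, 2003 + 40 days = Jan 29, 2004.
The notice of appeal is filed: Dec 12, 2003.
The record is transmitted: Dec 12, 2003 + 4 days = Dec 16, 2003.
The appellee's brief is filed: Dec 16, 2003 + 9 days = Dec 25, 2003.
Both prerequisites met — oral argument is held (Jan 29, 2004), the appellee's brief is filed (Dec 25, 2003); the later is Jan 29, 2004.
The opinion is issued: Jan 29, 2004 + 10 days = Feb 8, 2004.

2004-02-08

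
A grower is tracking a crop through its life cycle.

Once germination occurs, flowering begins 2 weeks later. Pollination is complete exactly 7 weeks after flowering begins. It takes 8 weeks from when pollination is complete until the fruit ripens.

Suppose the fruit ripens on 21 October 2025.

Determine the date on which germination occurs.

The fruit ripens: Oct 21, 2025.
Pollination is complete: Oct 21, 2025 − 8 weeks = Aug 26, 2025.
Flowering begins: Aug 26, 2025 − 7 weeks = Jul 8, 2025.
Germination occurs: Jul 8, 2025 − 2 weeks = Jun 24, 2025.

24 June 2025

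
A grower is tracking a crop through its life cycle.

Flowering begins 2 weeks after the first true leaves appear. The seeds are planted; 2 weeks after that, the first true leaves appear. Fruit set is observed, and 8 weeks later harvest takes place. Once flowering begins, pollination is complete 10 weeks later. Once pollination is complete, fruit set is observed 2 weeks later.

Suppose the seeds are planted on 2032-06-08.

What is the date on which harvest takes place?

The seeds are planted: Jun 8, 2032.
The first true leaves appear: Jun 8, 2032 + 2 weeks = Jun 22, 2032.
Flowering begins: Jun 22, 2032 + 2 weeks = Jul 6, 2032.
Pollination is complete: Jul 6, 2032 + 10 weeks = Sep 14, 2032.
Fruit set is observed: Sep 14, 2032 + 2 weeks = Sep 28, 2032.
Harvest takes place: Sep 28, 2032 + 8 weeks = Nov 23, 2032.

2032-11-23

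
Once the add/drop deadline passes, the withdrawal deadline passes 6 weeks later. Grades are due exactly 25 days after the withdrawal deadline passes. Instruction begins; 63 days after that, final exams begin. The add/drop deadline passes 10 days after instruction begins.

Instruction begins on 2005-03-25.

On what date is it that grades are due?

2005-06-10

Instruction begins: Mar 25, 2005.
The add/drop deadline passes: Mar 25, 2005 + 10 days = Apr 4, 2005.
The withdrawal deadline passes: Apr 4, 2005 + 6 weeks = May 16, 2005.
Grades are due: May 16, 2005 + 25 days = Jun 10, 2005.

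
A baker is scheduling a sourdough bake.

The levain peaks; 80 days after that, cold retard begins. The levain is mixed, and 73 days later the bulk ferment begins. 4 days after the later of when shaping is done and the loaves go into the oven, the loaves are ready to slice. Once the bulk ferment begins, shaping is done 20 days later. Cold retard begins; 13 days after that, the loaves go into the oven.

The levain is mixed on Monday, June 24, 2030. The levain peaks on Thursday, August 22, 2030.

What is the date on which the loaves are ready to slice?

Wednesday, November 27, 2030

The levain is mixed: Jun 24, 2030.
The bulk ferment begins: Jun 24, 2030 + 73 days = Sep 5, 2030.
Shaping is done: Sep 5, 2030 + 20 days = Sep 25, 2030.
The levain peaks: Aug 22, 2030.
Cold retard begins: Aug 22, 2030 + 80 days = Nov 10, 2030.
The loaves go into the oven: Nov 10, 2030 + 13 days = Nov 23, 2030.
Both prerequisites met — shaping is done (Sep 25, 2030), the loaves go into the oven (Nov 23, 2030); the later is Nov 23, 2030.
The loaves are ready to slice: Nov 23, 2030 + 4 days = Nov 27, 2030.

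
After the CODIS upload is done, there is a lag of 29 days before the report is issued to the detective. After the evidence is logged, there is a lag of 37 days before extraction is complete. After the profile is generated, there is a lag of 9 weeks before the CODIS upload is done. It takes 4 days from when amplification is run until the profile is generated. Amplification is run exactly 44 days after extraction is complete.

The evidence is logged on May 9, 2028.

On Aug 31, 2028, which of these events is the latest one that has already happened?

The evidence is logged: May 9, 2028.
Extraction is complete: May 9, 2028 + 37 days = Jun 15, 2028.
Amplification is run: Jun 15, 2028 + 44 days = Jul 29, 2028.
The profile is generated: Jul 29, 2028 + 4 days = Aug 2, 2028.
The CODIS upload is done: Aug 2, 2028 + 9 weeks = Oct 4, 2028.
The report is issued to the detective: Oct 4, 2028 + 29 days = Nov 2, 2028.
Aug 31, 2028 falls between when the profile is generated (Aug 2, 2028) and when the CODIS upload is done (Oct 4, 2028).

The profile is generated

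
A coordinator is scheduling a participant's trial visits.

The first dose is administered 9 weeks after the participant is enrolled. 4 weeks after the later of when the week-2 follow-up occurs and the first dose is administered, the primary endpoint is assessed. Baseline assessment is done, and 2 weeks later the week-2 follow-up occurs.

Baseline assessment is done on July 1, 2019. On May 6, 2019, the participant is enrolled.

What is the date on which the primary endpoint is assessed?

August 12, 2019

Baseline assessment is done: Jul 1, 2019.
The week-2 follow-up occurs: Jul 1, 2019 + 2 weeks = Jul 15, 2019.
The participant is enrolled: May 6, 2019.
The first dose is administered: May 6, 2019 + 9 weeks = Jul 8, 2019.
Both prerequisites met — the week-2 follow-up occurs (Jul 15, 2019), the first dose is administered (Jul 8, 2019); the later is Jul 15, 2019.
The primary endpoint is assessed: Jul 15, 2019 + 4 weeks = Aug 12, 2019.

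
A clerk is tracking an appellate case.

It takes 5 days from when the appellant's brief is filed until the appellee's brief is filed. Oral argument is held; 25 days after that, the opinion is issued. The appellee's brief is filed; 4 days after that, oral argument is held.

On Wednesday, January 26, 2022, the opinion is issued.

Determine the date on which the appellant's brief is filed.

The opinion is issued: Jan 26, 2022.
Oral argument is held: Jan 26, 2022 − 25 days = Jan 1, 2022.
The appellee's brief is filed: Jan 1, 2022 − 4 days = Dec 28, 2021.
The appellant's brief is filed: Dec 28, 2021 − 5 days = Dec 23, 2021.

Thursday, December 23, 2021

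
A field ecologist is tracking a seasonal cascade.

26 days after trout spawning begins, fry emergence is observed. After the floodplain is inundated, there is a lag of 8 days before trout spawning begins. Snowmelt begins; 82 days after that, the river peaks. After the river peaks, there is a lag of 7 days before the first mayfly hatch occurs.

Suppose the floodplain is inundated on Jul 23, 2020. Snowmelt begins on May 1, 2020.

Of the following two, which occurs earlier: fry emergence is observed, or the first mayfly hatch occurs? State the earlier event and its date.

The floodplain is inundated: Jul 23, 2020.
Trout spawning begins: Jul 23, 2020 + 8 days = Jul 31, 2020.
Fry emergence is observed: Jul 31, 2020 + 26 days = Aug 26, 2020.
Snowmelt begins: May 1, 2020.
The river peaks: May 1, 2020 + 82 days = Jul 22, 2020.
The first mayfly hatch occurs: Jul 22, 2020 + 7 days = Jul 29, 2020.
Comparing: fry emergence is observed on Aug 26, 2020 vs the first mayfly hatch occurs on Jul 29, 2020. Earlier: the first mayfly hatch occurs.

The first mayfly hatch occurs — Jul 29, 2020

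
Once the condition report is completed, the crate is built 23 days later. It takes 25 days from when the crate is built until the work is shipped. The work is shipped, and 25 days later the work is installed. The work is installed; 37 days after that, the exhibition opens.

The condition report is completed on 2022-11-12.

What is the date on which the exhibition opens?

The condition report is completed: Nov 12, 2022.
The crate is built: Nov 12, 2022 + 23 days = Dec 5, 2022.
The work is shipped: Dec 5, 2022 + 25 days = Dec 30, 2022.
The work is installed: Dec 30, 2022 + 25 days = Jan 24, 2023.
The exhibition opens: Jan 24, 2023 + 37 days = Mar 2, 2023.

2023-03-02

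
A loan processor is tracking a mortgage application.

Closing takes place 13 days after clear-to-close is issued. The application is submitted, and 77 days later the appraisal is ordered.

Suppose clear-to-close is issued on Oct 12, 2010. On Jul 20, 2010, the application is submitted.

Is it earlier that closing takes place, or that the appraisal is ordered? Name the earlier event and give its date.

Clear-to-close is issued: Oct 12, 2010.
Closing takes place: Oct 12, 2010 + 13 days = Oct 25, 2010.
The application is submitted: Jul 20, 2010.
The appraisal is ordered: Jul 20, 2010 + 77 days = Oct 5, 2010.
Comparing: closing takes place on Oct 25, 2010 vs the appraisal is ordered on Oct 5, 2010. Earlier: the appraisal is ordered.

The appraisal is ordered — Oct 5, 2010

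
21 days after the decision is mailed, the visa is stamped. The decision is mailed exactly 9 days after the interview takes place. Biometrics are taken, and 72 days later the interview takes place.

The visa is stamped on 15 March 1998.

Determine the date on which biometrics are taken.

The visa is stamped: Mar 15, 1998.
The decision is mailed: Mar 15, 1998 − 21 days = Feb 22, 1998.
The interview takes place: Feb 22, 1998 − 9 days = Feb 13, 1998.
Biometrics are taken: Feb 13, 1998 − 72 days = Dec 3, 1997.

3 December 1997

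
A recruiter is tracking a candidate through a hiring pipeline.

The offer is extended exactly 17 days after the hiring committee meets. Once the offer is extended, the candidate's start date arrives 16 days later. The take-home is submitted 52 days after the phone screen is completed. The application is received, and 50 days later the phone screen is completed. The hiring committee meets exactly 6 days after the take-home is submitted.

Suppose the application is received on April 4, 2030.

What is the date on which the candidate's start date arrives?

The application is received: Apr 4, 2030.
The phone screen is completed: Apr 4, 2030 + 50 days = May 24, 2030.
The take-home is submitted: May 24, 2030 + 52 days = Jul 15, 2030.
The hiring committee meets: Jul 15, 2030 + 6 days = Jul 21, 2030.
The offer is extended: Jul 21, 2030 + 17 days = Aug 7, 2030.
The candidate's start date arrives: Aug 7, 2030 + 16 days = Aug 23, 2030.

August 23, 2030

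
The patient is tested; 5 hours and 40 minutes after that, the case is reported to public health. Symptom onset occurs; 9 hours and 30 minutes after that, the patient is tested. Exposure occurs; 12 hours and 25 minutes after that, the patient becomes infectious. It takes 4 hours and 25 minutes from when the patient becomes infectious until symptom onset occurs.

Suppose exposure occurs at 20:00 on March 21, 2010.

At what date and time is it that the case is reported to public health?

04:00 on March 23, 2010

Exposure occurs: 20:00 Mar 21, 2010.
The patient becomes infectious: 20:00 Mar 21, 2010 + 12h25m = 08:25 Mar 22, 2010.
Symptom onset occurs: 08:25 Mar 22, 2010 + 4h25m = 12:50 Mar 22, 2010.
The patient is tested: 12:50 Mar 22, 2010 + 9h30m = 22:20 Mar 22, 2010.
The case is reported to public health: 22:20 Mar 22, 2010 + 5h40m = 04:00 Mar 23, 2010.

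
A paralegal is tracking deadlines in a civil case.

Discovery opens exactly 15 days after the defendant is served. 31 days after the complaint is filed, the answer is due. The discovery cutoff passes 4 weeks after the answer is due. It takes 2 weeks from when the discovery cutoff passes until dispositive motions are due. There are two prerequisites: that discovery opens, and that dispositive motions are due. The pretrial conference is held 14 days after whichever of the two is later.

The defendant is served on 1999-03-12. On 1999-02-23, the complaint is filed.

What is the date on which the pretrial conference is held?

1999-05-21

The defendant is served: Mar 12, 1999.
Discovery opens: Mar 12, 1999 + 15 days = Mar 27, 1999.
The complaint is filed: Feb 23, 1999.
The answer is due: Feb 23, 1999 + 31 days = Mar 26, 1999.
The discovery cutoff passes: Mar 26, 1999 + 4 weeks = Apr 23, 1999.
Dispositive motions are due: Apr 23, 1999 + 2 weeks = May 7, 1999.
Both prerequisites met — discovery opens (Mar 27, 1999), dispositive motions are due (May 7, 1999); the later is May 7, 1999.
The pretrial conference is held: May 7, 1999 + 14 days = May 21, 1999.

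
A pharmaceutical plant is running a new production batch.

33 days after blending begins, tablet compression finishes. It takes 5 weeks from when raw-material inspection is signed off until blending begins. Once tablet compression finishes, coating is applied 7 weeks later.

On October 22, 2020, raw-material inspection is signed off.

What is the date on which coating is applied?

February 16, 2021

Raw-material inspection is signed off: Oct 22, 2020.
Blending begins: Oct 22, 2020 + 5 weeks = Nov 26, 2020.
Tablet compression finishes: Nov 26, 2020 + 33 days = Dec 29, 2020.
Coating is applied: Dec 29, 2020 + 7 weeks = Feb 16, 2021.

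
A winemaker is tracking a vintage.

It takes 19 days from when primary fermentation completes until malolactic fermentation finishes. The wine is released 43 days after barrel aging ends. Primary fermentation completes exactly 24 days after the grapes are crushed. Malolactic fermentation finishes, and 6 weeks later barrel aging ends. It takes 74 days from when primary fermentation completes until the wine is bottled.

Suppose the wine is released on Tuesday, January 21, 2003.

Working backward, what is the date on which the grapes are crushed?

The wine is released: Jan 21, 2003.
Barrel aging ends: Jan 21, 2003 − 43 days = Dec 9, 2002.
Malolactic fermentation finishes: Dec 9, 2002 − 6 weeks = Oct 28, 2002.
Primary fermentation completes: Oct 28, 2002 − 19 days = Oct 9, 2002.
The grapes are crushed: Oct 9, 2002 − 24 days = Sep 15, 2002.

Sunday, September 15, 2002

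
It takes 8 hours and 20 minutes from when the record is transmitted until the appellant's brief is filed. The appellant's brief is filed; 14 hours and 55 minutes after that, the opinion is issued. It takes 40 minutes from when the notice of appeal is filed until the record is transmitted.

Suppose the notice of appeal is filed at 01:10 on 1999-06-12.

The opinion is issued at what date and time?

The notice of appeal is filed: 01:10 Jun 12, 1999.
The record is transmitted: 01:10 Jun 12, 1999 + 40m = 01:50 Jun 12, 1999.
The appellant's brief is filed: 01:50 Jun 12, 1999 + 8h20m = 10:10 Jun 12, 1999.
The opinion is issued: 10:10 Jun 12, 1999 + 14h55m = 01:05 Jun 13, 1999.

01:05 on 1999-06-13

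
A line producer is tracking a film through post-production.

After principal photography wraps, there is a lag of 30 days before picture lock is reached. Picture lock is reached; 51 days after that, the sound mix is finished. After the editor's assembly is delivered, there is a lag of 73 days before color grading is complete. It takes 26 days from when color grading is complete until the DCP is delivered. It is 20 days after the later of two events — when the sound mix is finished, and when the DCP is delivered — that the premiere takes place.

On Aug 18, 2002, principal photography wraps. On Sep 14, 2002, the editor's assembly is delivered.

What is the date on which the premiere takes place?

Jan 11, 2003

Principal photography wraps: Aug 18, 2002.
Picture lock is reached: Aug 18, 2002 + 30 days = Sep 17, 2002.
The sound mix is finished: Sep 17, 2002 + 51 days = Nov 7, 2002.
The editor's assembly is delivered: Sep 14, 2002.
Color grading is complete: Sep 14, 2002 + 73 days = Nov 26, 2002.
The DCP is delivered: Nov 26, 2002 + 26 days = Dec 22, 2002.
Both prerequisites met — the sound mix is finished (Nov 7, 2002), the DCP is delivered (Dec 22, 2002); the later is Dec 22, 2002.
The premiere takes place: Dec 22, 2002 + 20 days = Jan 11, 2003.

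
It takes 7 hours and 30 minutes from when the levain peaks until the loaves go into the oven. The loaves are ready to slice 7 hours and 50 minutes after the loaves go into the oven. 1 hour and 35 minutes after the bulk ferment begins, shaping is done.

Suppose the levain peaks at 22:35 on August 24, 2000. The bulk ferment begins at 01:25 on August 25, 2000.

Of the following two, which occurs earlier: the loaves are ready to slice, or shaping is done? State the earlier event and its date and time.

Shaping is done — 03:00 on August 25, 2000

The levain peaks: 22:35 Aug 24, 2000.
The loaves go into the oven: 22:35 Aug 24, 2000 + 7h30m = 06:05 Aug 25, 2000.
The loaves are ready to slice: 06:05 Aug 25, 2000 + 7h50m = 13:55 Aug 25, 2000.
The bulk ferment begins: 01:25 Aug 25, 2000.
Shaping is done: 01:25 Aug 25, 2000 + 1h35m = 03:00 Aug 25, 2000.
Comparing: the loaves are ready to slice at 13:55 Aug 25, 2000 vs shaping is done at 03:00 Aug 25, 2000. Earlier: shaping is done.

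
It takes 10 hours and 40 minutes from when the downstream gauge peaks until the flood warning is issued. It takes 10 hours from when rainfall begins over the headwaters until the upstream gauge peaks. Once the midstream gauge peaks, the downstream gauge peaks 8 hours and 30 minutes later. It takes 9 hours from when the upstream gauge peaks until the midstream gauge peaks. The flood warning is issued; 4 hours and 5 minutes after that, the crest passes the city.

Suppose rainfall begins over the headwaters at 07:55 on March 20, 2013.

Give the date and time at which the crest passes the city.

02:10 on March 22, 2013

Rainfall begins over the headwaters: 07:55 Mar 20, 2013.
The upstream gauge peaks: 07:55 Mar 20, 2013 + 10h = 17:55 Mar 20, 2013.
The midstream gauge peaks: 17:55 Mar 20, 2013 + 9h = 02:55 Mar 21, 2013.
The downstream gauge peaks: 02:55 Mar 21, 2013 + 8h30m = 11:25 Mar 21, 2013.
The flood warning is issued: 11:25 Mar 21, 2013 + 10h40m = 22:05 Mar 21, 2013.
The crest passes the city: 22:05 Mar 21, 2013 + 4h05m = 02:10 Mar 22, 2013.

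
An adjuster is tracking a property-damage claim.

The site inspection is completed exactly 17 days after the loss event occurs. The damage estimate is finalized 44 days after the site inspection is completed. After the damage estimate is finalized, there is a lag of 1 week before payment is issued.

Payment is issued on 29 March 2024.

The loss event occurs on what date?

21 January 2024

Payment is issued: Mar 29, 2024.
The damage estimate is finalized: Mar 29, 2024 − 1 week = Mar 22, 2024.
The site inspection is completed: Mar 22, 2024 − 44 days = Feb 7, 2024.
The loss event occurs: Feb 7, 2024 − 17 days = Jan 21, 2024.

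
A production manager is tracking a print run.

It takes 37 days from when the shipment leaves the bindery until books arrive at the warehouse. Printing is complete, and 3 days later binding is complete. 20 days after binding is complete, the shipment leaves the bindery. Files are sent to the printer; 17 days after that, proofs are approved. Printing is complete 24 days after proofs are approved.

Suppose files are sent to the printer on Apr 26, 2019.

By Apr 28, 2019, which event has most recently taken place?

Files are sent to the printer

Files are sent to the printer: Apr 26, 2019.
Proofs are approved: Apr 26, 2019 + 17 days = May 13, 2019.
Printing is complete: May 13, 2019 + 24 days = Jun 6, 2019.
Binding is complete: Jun 6, 2019 + 3 days = Jun 9, 2019.
The shipment leaves the bindery: Jun 9, 2019 + 20 days = Jun 29, 2019.
Books arrive at the warehouse: Jun 29, 2019 + 37 days = Aug 5, 2019.
Apr 28, 2019 falls between when files are sent to the printer (Apr 26, 2019) and when proofs are approved (May 13, 2019).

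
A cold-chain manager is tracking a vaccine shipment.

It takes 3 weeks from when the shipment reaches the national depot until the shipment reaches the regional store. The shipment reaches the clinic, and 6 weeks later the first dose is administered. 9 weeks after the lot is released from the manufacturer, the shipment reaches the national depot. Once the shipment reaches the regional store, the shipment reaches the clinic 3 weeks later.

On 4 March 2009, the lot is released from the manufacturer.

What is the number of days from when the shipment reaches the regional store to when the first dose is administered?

Causal path: the shipment reaches the regional store → the shipment reaches the clinic → the first dose is administered.
Total delay along the path: 3 + 6 weeks = 9 weeks = 63 days.

63 days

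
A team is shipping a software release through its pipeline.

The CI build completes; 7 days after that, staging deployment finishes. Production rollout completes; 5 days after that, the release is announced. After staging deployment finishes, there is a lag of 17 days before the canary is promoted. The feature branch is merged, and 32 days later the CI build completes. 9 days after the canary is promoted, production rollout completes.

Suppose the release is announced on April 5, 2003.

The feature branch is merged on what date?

January 25, 2003

The release is announced: Apr 5, 2003.
Production rollout completes: Apr 5, 2003 − 5 days = Mar 31, 2003.
The canary is promoted: Mar 31, 2003 − 9 days = Mar 22, 2003.
Staging deployment finishes: Mar 22, 2003 − 17 days = Mar 5, 2003.
The CI build completes: Mar 5, 2003 − 7 days = Feb 26, 2003.
The feature branch is merged: Feb 26, 2003 − 32 days = Jan 25, 2003.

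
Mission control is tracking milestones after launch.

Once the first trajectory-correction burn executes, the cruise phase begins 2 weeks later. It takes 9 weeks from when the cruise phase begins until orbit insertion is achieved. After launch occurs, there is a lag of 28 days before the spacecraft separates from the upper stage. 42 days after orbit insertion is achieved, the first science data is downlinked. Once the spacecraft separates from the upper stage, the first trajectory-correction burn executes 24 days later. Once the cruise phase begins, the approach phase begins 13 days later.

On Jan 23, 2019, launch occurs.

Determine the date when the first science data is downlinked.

Jul 13, 2019

Launch occurs: Jan 23, 2019.
The spacecraft separates from the upper stage: Jan 23, 2019 + 28 days = Feb 20, 2019.
The first trajectory-correction burn executes: Feb 20, 2019 + 24 days = Mar 16, 2019.
The cruise phase begins: Mar 16, 2019 + 2 weeks = Mar 30, 2019.
Orbit insertion is achieved: Mar 30, 2019 + 9 weeks = Jun 1, 2019.
The first science data is downlinked: Jun 1, 2019 + 42 days = Jul 13, 2019.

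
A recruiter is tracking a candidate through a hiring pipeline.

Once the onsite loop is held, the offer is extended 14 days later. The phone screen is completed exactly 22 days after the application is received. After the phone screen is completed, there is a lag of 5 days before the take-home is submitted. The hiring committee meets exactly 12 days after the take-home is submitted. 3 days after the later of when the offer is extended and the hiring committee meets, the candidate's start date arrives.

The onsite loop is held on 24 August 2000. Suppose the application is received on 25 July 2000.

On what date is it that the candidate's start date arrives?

10 September 2000

The onsite loop is held: Aug 24, 2000.
The offer is extended: Aug 24, 2000 + 14 days = Sep 7, 2000.
The application is received: Jul 25, 2000.
The phone screen is completed: Jul 25, 2000 + 22 days = Aug 16, 2000.
The take-home is submitted: Aug 16, 2000 + 5 days = Aug 21, 2000.
The hiring committee meets: Aug 21, 2000 + 12 days = Sep 2, 2000.
Both prerequisites met — the offer is extended (Sep 7, 2000), the hiring committee meets (Sep 2, 2000); the later is Sep 7, 2000.
The candidate's start date arrives: Sep 7, 2000 + 3 days = Sep 10, 2000.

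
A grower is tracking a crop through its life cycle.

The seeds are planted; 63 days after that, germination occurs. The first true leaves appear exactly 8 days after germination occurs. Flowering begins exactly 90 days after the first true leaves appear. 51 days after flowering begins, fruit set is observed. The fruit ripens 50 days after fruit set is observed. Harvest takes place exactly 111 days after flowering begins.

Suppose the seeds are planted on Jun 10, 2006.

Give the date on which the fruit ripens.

The seeds are planted: Jun 10, 2006.
Germination occurs: Jun 10, 2006 + 63 days = Aug 12, 2006.
The first true leaves appear: Aug 12, 2006 + 8 days = Aug 20, 2006.
Flowering begins: Aug 20, 2006 + 90 days = Nov 18, 2006.
Fruit set is observed: Nov 18, 2006 + 51 days = Jan 8, 2007.
The fruit ripens: Jan 8, 2007 + 50 days = Feb 27, 2007.

Feb 27, 2007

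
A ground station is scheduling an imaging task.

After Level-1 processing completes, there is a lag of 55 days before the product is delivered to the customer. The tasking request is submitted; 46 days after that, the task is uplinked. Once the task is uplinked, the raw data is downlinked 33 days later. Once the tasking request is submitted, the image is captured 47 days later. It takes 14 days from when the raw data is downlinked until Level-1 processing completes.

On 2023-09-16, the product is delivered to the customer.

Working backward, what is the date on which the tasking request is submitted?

The product is delivered to the customer: Sep 16, 2023.
Level-1 processing completes: Sep 16, 2023 − 55 days = Jul 23, 2023.
The raw data is downlinked: Jul 23, 2023 − 14 days = Jul 9, 2023.
The task is uplinked: Jul 9, 2023 − 33 days = Jun 6, 2023.
The tasking request is submitted: Jun 6, 2023 − 46 days = Apr 21, 2023.

2023-04-21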